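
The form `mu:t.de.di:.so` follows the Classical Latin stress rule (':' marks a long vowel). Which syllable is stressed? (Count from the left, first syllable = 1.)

Classical Latin: stress the penult if heavy (long vowel or closed), else the antepenult.
Weights: 2 de L, 3 di: H, 4 so L.
The penult (syllable 3, di:) is heavy, so it takes stress.
Stress on syllable 3: mu:t.de.ˈdi:.so.

3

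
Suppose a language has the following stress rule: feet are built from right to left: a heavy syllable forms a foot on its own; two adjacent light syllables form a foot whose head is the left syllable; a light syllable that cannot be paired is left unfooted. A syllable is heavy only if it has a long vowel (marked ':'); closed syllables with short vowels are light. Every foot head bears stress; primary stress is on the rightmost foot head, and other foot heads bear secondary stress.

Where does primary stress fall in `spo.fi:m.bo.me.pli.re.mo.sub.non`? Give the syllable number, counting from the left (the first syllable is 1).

Weights: 1 spo L, 2 fi:m H, 3 bo L, 4 me L, 5 pli L, 6 re L, 7 mo L, 8 sub L, 9 non L.
Parse right to left (heavy = foot alone; LL = one foot; stranded L unfooted): spo (ˈfi:m) bo (ˈme.pli) (ˈre.mo) (ˈsub.non).
Foot heads: 2, 4, 6, 8.
Primary stress on the rightmost head = syllable 8.
Primary stress: syllable 8 → spo.fi:m.bo.me.pli.re.mo.ˈsub.non.

8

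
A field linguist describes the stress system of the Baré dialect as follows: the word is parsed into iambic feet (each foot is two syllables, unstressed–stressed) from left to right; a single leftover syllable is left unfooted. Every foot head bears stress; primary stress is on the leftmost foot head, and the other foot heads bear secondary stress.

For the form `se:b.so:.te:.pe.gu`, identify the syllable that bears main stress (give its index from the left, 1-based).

2

Parse left to right into iambic (σˈσ) feet: (se:b.ˈso:) (te:.ˈpe) gu. Syllable 5 is left unfooted.
Foot heads (stressed positions): 2, 4.
End Rule Leftmost: primary stress on the leftmost head = syllable 2.
Primary stress: syllable 2 → se:b.ˈso:.te:.pe.gu.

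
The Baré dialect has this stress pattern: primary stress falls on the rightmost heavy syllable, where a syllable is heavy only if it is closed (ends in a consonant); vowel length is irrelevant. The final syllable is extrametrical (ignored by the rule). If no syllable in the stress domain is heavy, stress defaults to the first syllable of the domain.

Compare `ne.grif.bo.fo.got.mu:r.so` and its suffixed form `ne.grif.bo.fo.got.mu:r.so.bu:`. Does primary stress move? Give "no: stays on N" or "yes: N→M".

no: stays on 6

Base `ne.grif.bo.fo.got.mu:r.so` (7 syllables):
  The final syllable (7, so) is extrametrical; the stress domain is syllables 1–6.
  Weights: 1 ne L, 2 grif H, 3 bo L, 4 fo L, 5 got H, 6 mu:r H.
  Heavy syllables in the domain: 2, 5, 6. The rightmost is syllable 6 (mu:r).
  → primary stress on syllable 6.
Suffixed `ne.grif.bo.fo.got.mu:r.so.bu:` (8 syllables):
  The final syllable (8, bu:) is extrametrical; the stress domain is syllables 1–7.
  Weights: 1 ne L, 2 grif H, 3 bo L, 4 fo L, 5 got H, 6 mu:r H, 7 so L.
  Heavy syllables in the domain: 2, 5, 6. The rightmost is syllable 6 (mu:r).
  → primary stress on syllable 6.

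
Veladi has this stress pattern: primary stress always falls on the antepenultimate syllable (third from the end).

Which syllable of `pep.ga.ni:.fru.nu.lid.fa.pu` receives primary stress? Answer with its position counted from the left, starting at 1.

6

The word has 8 syllables; the antepenultimate syllable (third from the end) is syllable 6 (lid).
Primary stress: syllable 6 → pep.ga.ni:.fru.nu.ˈlid.fa.pu.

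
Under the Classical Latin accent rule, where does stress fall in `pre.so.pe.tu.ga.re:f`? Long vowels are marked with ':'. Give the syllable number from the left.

Classical Latin: stress the penult if heavy (long vowel or closed), else the antepenult.
Weights: 4 tu L, 5 ga L, 6 re:f H.
The penult (syllable 5, ga) is light, so stress falls on the antepenult (syllable 4, tu).
Stress on syllable 4: pre.so.pe.ˈtu.ga.re:f.

4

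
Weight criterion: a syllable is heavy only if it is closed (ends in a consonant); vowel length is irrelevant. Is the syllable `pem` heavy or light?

`pem`: short vowel, closed (coda /m/). Closed (coda /m/) → heavy.

heavy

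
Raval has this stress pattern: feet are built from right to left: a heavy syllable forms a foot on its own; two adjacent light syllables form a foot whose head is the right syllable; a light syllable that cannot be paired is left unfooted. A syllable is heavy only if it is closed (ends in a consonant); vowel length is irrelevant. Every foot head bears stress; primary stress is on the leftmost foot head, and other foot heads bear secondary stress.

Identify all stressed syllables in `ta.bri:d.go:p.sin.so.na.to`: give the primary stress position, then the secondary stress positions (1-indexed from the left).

Weights: 1 ta L, 2 bri:d H, 3 go:p H, 4 sin H, 5 so L, 6 na L, 7 to L.
Parse right to left (heavy = foot alone; LL = one foot; stranded L unfooted): ta (ˈbri:d) (ˈgo:p) (ˈsin) so (na.ˈto).
Foot heads: 2, 3, 4, 7.
Primary stress on the leftmost head = syllable 2.
Secondary stress on 3, 4, 7: ta.ˈbri:d.ˌgo:p.ˌsin.so.na.ˌto.

primary 2, secondary 3, 4, 7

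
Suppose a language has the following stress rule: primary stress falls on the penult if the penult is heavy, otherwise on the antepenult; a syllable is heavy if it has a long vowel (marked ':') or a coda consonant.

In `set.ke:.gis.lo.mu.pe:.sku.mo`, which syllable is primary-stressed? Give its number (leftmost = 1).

6

Weights: 6 pe: H, 7 sku L, 8 mo L.
The penult (syllable 7, sku) is light, so stress falls on the antepenult (syllable 6, pe:).
Primary stress: syllable 6 → set.ke:.gis.lo.mu.ˈpe:.sku.mo.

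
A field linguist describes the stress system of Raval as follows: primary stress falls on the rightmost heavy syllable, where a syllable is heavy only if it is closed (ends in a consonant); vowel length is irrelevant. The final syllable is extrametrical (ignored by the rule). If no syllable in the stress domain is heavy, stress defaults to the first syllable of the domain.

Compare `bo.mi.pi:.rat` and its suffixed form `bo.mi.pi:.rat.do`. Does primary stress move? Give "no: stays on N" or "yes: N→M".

yes: 1→4

Base `bo.mi.pi:.rat` (4 syllables):
  The final syllable (4, rat) is extrametrical; the stress domain is syllables 1–3.
  Weights: 1 bo L, 2 mi L, 3 pi: L.
  No heavy syllable in the domain; default to the first syllable of the domain = syllable 1.
  → primary stress on syllable 1.
Suffixed `bo.mi.pi:.rat.do` (5 syllables):
  The final syllable (5, do) is extrametrical; the stress domain is syllables 1–4.
  Weights: 1 bo L, 2 mi L, 3 pi: L, 4 rat H.
  Heavy syllables in the domain: 4. The rightmost is syllable 4 (rat).
  → primary stress on syllable 4.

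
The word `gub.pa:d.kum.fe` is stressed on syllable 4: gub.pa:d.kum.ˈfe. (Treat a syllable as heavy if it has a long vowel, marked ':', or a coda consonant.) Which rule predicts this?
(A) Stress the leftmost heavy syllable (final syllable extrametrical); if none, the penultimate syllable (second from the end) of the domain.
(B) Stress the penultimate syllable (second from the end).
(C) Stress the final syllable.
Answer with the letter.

C

Rule A → syllable 1 (observed: 4).
Rule B → syllable 3 (observed: 4).
Rule C → syllable 4 ✓.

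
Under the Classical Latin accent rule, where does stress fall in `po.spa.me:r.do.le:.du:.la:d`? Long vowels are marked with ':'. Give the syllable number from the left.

6

Classical Latin: stress the penult if heavy (long vowel or closed), else the antepenult.
Weights: 5 le: H, 6 du: H, 7 la:d H.
The penult (syllable 6, du:) is heavy, so it takes stress.
Stress on syllable 6: po.spa.me:r.do.le:.ˈdu:.la:d.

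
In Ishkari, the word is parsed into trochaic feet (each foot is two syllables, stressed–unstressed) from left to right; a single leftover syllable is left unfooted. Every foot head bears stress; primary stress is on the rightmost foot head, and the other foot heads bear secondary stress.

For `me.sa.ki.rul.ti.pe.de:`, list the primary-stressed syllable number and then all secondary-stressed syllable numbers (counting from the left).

Parse left to right into trochaic (ˈσσ) feet: (ˈme.sa) (ˈki.rul) (ˈti.pe) de:. Syllable 7 is left unfooted.
Foot heads (stressed positions): 1, 3, 5.
End Rule Rightmost: primary stress on the rightmost head = syllable 5.
Secondary stress on 1, 3: ˌme.sa.ˌki.rul.ˈti.pe.de:.

primary 5, secondary 1, 3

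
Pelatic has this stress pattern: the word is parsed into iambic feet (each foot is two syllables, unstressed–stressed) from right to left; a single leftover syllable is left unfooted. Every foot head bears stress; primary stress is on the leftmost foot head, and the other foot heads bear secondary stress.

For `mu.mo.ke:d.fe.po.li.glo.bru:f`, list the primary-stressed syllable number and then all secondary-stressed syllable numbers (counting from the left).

primary 2, secondary 4, 6, 8

Parse right to left into iambic (σˈσ) feet: (mu.ˈmo) (ke:d.ˈfe) (po.ˈli) (glo.ˈbru:f).
Foot heads (stressed positions): 2, 4, 6, 8.
End Rule Leftmost: primary stress on the leftmost head = syllable 2.
Secondary stress on 4, 6, 8: mu.ˈmo.ke:d.ˌfe.po.ˌli.glo.ˌbru:f.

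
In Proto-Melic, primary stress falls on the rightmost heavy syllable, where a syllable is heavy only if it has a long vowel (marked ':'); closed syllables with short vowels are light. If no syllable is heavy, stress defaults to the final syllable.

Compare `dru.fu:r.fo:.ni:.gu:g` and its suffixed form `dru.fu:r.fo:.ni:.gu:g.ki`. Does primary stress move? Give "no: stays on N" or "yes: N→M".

Base `dru.fu:r.fo:.ni:.gu:g` (5 syllables):
  Weights: 1 dru L, 2 fu:r H, 3 fo: H, 4 ni: H, 5 gu:g H.
  Heavy syllables in the domain: 2, 3, 4, 5. The rightmost is syllable 5 (gu:g).
  → primary stress on syllable 5.
Suffixed `dru.fu:r.fo:.ni:.gu:g.ki` (6 syllables):
  Weights: 1 dru L, 2 fu:r H, 3 fo: H, 4 ni: H, 5 gu:g H, 6 ki L.
  Heavy syllables in the domain: 2, 3, 4, 5. The rightmost is syllable 5 (gu:g).
  → primary stress on syllable 5.

no: stays on 5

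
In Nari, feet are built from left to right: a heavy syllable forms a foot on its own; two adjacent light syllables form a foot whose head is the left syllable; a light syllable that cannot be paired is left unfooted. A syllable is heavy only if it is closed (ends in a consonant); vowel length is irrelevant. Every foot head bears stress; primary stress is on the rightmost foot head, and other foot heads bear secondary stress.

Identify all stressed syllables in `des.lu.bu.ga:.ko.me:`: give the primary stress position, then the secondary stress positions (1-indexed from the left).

Weights: 1 des H, 2 lu L, 3 bu L, 4 ga: L, 5 ko L, 6 me: L.
Parse left to right (heavy = foot alone; LL = one foot; stranded L unfooted): (ˈdes) (ˈlu.bu) (ˈga:.ko) me:.
Foot heads: 1, 2, 4.
Primary stress on the rightmost head = syllable 4.
Secondary stress on 1, 2: ˌdes.ˌlu.bu.ˈga:.ko.me:.

primary 4, secondary 1, 2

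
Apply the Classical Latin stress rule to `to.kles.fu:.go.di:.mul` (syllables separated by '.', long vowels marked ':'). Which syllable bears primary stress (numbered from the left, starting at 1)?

Classical Latin: stress the penult if heavy (long vowel or closed), else the antepenult.
Weights: 4 go L, 5 di: H, 6 mul H.
The penult (syllable 5, di:) is heavy, so it takes stress.
Stress on syllable 5: to.kles.fu:.go.ˈdi:.mul.

5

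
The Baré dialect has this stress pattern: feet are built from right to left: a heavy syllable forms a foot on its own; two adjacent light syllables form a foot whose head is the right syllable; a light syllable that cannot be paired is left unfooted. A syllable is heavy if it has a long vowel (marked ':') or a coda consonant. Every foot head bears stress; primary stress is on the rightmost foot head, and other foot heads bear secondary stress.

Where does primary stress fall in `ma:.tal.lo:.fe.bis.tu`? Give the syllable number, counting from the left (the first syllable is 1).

Weights: 1 ma: H, 2 tal H, 3 lo: H, 4 fe L, 5 bis H, 6 tu L.
Parse right to left (heavy = foot alone; LL = one foot; stranded L unfooted): (ˈma:) (ˈtal) (ˈlo:) fe (ˈbis) tu.
Foot heads: 1, 2, 3, 5.
Primary stress on the rightmost head = syllable 5.
Primary stress: syllable 5 → ma:.tal.lo:.fe.ˈbis.tu.

5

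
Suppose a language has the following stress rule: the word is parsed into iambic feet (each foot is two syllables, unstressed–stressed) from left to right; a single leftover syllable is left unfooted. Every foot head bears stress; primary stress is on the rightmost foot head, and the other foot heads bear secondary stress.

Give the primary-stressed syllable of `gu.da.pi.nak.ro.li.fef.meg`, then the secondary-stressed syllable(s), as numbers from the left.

Parse left to right into iambic (σˈσ) feet: (gu.ˈda) (pi.ˈnak) (ro.ˈli) (fef.ˈmeg).
Foot heads (stressed positions): 2, 4, 6, 8.
End Rule Rightmost: primary stress on the rightmost head = syllable 8.
Secondary stress on 2, 4, 6: gu.ˌda.pi.ˌnak.ro.ˌli.fef.ˈmeg.

primary 8, secondary 2, 4, 6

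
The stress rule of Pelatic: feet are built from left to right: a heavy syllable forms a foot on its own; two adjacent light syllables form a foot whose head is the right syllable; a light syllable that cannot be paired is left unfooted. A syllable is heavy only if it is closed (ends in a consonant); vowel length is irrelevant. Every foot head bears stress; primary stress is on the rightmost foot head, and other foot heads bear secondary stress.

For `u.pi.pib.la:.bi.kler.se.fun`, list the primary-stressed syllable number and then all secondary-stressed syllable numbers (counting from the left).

primary 8, secondary 2, 3, 5, 6

Weights: 1 u L, 2 pi L, 3 pib H, 4 la: L, 5 bi L, 6 kler H, 7 se L, 8 fun H.
Parse left to right (heavy = foot alone; LL = one foot; stranded L unfooted): (u.ˈpi) (ˈpib) (la:.ˈbi) (ˈkler) se (ˈfun).
Foot heads: 2, 3, 5, 6, 8.
Primary stress on the rightmost head = syllable 8.
Secondary stress on 2, 3, 5, 6: u.ˌpi.ˌpib.la:.ˌbi.ˌkler.se.ˈfun.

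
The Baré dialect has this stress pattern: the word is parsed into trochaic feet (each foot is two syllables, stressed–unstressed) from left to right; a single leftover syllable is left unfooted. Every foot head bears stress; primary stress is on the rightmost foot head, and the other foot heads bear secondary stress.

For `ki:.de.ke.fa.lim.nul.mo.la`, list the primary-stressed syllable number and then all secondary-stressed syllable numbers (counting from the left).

primary 7, secondary 1, 3, 5

Parse left to right into trochaic (ˈσσ) feet: (ˈki:.de) (ˈke.fa) (ˈlim.nul) (ˈmo.la).
Foot heads (stressed positions): 1, 3, 5, 7.
End Rule Rightmost: primary stress on the rightmost head = syllable 7.
Secondary stress on 1, 3, 5: ˌki:.de.ˌke.fa.ˌlim.nul.ˈmo.la.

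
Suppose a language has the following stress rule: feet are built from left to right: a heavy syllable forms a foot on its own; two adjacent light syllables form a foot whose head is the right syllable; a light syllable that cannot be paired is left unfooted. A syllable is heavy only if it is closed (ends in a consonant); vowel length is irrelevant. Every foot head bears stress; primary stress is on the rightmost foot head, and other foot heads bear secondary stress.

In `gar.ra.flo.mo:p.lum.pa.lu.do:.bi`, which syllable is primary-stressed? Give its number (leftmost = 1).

9

Weights: 1 gar H, 2 ra L, 3 flo L, 4 mo:p H, 5 lum H, 6 pa L, 7 lu L, 8 do: L, 9 bi L.
Parse left to right (heavy = foot alone; LL = one foot; stranded L unfooted): (ˈgar) (ra.ˈflo) (ˈmo:p) (ˈlum) (pa.ˈlu) (do:.ˈbi).
Foot heads: 1, 3, 4, 5, 7, 9.
Primary stress on the rightmost head = syllable 9.
Primary stress: syllable 9 → gar.ra.flo.mo:p.lum.pa.lu.do:.ˈbi.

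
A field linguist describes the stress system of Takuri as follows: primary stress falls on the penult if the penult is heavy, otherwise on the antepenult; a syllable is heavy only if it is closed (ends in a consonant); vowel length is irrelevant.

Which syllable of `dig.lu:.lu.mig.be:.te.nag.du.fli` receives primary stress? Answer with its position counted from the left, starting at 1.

Weights: 7 nag H, 8 du L, 9 fli L.
The penult (syllable 8, du) is light, so stress falls on the antepenult (syllable 7, nag).
Primary stress: syllable 7 → dig.lu:.lu.mig.be:.te.ˈnag.du.fli.

7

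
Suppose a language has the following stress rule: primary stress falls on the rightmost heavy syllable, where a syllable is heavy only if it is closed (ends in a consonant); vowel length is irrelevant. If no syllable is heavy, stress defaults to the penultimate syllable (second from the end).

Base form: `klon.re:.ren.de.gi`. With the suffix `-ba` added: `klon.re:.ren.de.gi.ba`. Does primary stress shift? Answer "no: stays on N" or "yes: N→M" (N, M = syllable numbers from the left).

Base `klon.re:.ren.de.gi` (5 syllables):
  Weights: 1 klon H, 2 re: L, 3 ren H, 4 de L, 5 gi L.
  Heavy syllables in the domain: 1, 3. The rightmost is syllable 3 (ren).
  → primary stress on syllable 3.
Suffixed `klon.re:.ren.de.gi.ba` (6 syllables):
  Weights: 1 klon H, 2 re: L, 3 ren H, 4 de L, 5 gi L, 6 ba L.
  Heavy syllables in the domain: 1, 3. The rightmost is syllable 3 (ren).
  → primary stress on syllable 3.

no: stays on 3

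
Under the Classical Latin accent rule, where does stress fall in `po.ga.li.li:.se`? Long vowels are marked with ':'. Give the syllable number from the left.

4

Classical Latin: stress the penult if heavy (long vowel or closed), else the antepenult.
Weights: 3 li L, 4 li: H, 5 se L.
The penult (syllable 4, li:) is heavy, so it takes stress.
Stress on syllable 4: po.ga.li.ˈli:.se.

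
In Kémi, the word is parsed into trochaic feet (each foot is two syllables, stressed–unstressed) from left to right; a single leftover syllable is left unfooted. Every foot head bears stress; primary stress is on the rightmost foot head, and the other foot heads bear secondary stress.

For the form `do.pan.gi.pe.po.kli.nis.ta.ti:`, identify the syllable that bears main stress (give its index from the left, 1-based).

7

Parse left to right into trochaic (ˈσσ) feet: (ˈdo.pan) (ˈgi.pe) (ˈpo.kli) (ˈnis.ta) ti:. Syllable 9 is left unfooted.
Foot heads (stressed positions): 1, 3, 5, 7.
End Rule Rightmost: primary stress on the rightmost head = syllable 7.
Primary stress: syllable 7 → do.pan.gi.pe.po.kli.ˈnis.ta.ti:.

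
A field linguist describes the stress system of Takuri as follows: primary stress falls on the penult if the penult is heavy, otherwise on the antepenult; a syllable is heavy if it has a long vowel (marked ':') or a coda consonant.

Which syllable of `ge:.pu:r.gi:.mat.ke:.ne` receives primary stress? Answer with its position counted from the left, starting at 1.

Weights: 4 mat H, 5 ke: H, 6 ne L.
The penult (syllable 5, ke:) is heavy, so it takes stress.
Primary stress: syllable 5 → ge:.pu:r.gi:.mat.ˈke:.ne.

5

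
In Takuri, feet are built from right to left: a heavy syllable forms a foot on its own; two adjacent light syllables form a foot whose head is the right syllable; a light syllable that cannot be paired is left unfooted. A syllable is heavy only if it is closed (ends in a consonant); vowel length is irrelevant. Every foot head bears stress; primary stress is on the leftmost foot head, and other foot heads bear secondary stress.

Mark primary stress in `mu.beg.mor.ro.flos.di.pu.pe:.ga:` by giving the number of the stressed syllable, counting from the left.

Weights: 1 mu L, 2 beg H, 3 mor H, 4 ro L, 5 flos H, 6 di L, 7 pu L, 8 pe: L, 9 ga: L.
Parse right to left (heavy = foot alone; LL = one foot; stranded L unfooted): mu (ˈbeg) (ˈmor) ro (ˈflos) (di.ˈpu) (pe:.ˈga:).
Foot heads: 2, 3, 5, 7, 9.
Primary stress on the leftmost head = syllable 2.
Primary stress: syllable 2 → mu.ˈbeg.mor.ro.flos.di.pu.pe:.ga:.

2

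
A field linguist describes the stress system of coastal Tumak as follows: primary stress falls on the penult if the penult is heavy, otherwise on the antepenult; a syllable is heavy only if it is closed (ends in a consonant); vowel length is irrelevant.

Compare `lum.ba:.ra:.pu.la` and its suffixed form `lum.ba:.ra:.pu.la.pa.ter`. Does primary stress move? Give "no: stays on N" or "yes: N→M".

yes: 3→5

Base `lum.ba:.ra:.pu.la` (5 syllables):
  Weights: 3 ra: L, 4 pu L, 5 la L.
  The penult (syllable 4, pu) is light, so stress falls on the antepenult (syllable 3, ra:).
  → primary stress on syllable 3.
Suffixed `lum.ba:.ra:.pu.la.pa.ter` (7 syllables):
  Weights: 5 la L, 6 pa L, 7 ter H.
  The penult (syllable 6, pa) is light, so stress falls on the antepenult (syllable 5, la).
  → primary stress on syllable 5.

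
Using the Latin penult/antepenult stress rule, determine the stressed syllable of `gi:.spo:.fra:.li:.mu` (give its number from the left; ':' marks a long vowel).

Classical Latin: stress the penult if heavy (long vowel or closed), else the antepenult.
Weights: 3 fra: H, 4 li: H, 5 mu L.
The penult (syllable 4, li:) is heavy, so it takes stress.
Stress on syllable 4: gi:.spo:.fra:.ˈli:.mu.

4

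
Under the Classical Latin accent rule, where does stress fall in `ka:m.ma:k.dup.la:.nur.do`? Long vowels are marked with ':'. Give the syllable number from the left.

5

Classical Latin: stress the penult if heavy (long vowel or closed), else the antepenult.
Weights: 4 la: H, 5 nur H, 6 do L.
The penult (syllable 5, nur) is heavy, so it takes stress.
Stress on syllable 5: ka:m.ma:k.dup.la:.ˈnur.do.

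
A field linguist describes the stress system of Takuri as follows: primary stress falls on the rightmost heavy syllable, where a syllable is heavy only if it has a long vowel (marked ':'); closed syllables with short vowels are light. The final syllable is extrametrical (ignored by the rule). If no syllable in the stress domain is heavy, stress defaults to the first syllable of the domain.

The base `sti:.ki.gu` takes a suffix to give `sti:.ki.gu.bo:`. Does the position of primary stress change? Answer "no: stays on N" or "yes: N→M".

no: stays on 1

Base `sti:.ki.gu` (3 syllables):
  The final syllable (3, gu) is extrametrical; the stress domain is syllables 1–2.
  Weights: 1 sti: H, 2 ki L.
  Heavy syllables in the domain: 1. The rightmost is syllable 1 (sti:).
  → primary stress on syllable 1.
Suffixed `sti:.ki.gu.bo:` (4 syllables):
  The final syllable (4, bo:) is extrametrical; the stress domain is syllables 1–3.
  Weights: 1 sti: H, 2 ki L, 3 gu L.
  Heavy syllables in the domain: 1. The rightmost is syllable 1 (sti:).
  → primary stress on syllable 1.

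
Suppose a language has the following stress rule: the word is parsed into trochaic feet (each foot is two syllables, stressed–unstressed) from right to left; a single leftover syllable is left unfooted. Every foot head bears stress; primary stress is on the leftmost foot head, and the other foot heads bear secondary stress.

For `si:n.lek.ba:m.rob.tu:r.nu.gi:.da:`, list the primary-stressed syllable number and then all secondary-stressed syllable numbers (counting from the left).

Parse right to left into trochaic (ˈσσ) feet: (ˈsi:n.lek) (ˈba:m.rob) (ˈtu:r.nu) (ˈgi:.da:).
Foot heads (stressed positions): 1, 3, 5, 7.
End Rule Leftmost: primary stress on the leftmost head = syllable 1.
Secondary stress on 3, 5, 7: ˈsi:n.lek.ˌba:m.rob.ˌtu:r.nu.ˌgi:.da:.

primary 1, secondary 3, 5, 7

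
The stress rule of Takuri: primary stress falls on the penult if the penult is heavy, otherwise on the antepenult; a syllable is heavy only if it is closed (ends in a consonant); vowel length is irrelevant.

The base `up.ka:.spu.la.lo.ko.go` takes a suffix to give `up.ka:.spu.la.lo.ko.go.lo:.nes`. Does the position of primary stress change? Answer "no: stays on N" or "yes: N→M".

yes: 5→7

Base `up.ka:.spu.la.lo.ko.go` (7 syllables):
  Weights: 5 lo L, 6 ko L, 7 go L.
  The penult (syllable 6, ko) is light, so stress falls on the antepenult (syllable 5, lo).
  → primary stress on syllable 5.
Suffixed `up.ka:.spu.la.lo.ko.go.lo:.nes` (9 syllables):
  Weights: 7 go L, 8 lo: L, 9 nes H.
  The penult (syllable 8, lo:) is light, so stress falls on the antepenult (syllable 7, go).
  → primary stress on syllable 7.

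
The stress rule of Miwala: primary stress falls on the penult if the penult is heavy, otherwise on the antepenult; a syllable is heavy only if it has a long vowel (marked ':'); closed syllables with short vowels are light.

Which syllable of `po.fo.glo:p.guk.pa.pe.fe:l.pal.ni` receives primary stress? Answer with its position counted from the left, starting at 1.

Weights: 7 fe:l H, 8 pal L, 9 ni L.
The penult (syllable 8, pal) is light, so stress falls on the antepenult (syllable 7, fe:l).
Primary stress: syllable 7 → po.fo.glo:p.guk.pa.pe.ˈfe:l.pal.ni.

7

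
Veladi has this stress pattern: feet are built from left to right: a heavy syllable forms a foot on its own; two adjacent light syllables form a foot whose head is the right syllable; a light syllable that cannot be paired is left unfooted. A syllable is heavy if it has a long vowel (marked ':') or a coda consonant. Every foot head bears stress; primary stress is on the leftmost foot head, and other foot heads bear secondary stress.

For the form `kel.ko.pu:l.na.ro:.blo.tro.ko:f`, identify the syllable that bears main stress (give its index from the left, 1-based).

Weights: 1 kel H, 2 ko L, 3 pu:l H, 4 na L, 5 ro: H, 6 blo L, 7 tro L, 8 ko:f H.
Parse left to right (heavy = foot alone; LL = one foot; stranded L unfooted): (ˈkel) ko (ˈpu:l) na (ˈro:) (blo.ˈtro) (ˈko:f).
Foot heads: 1, 3, 5, 7, 8.
Primary stress on the leftmost head = syllable 1.
Primary stress: syllable 1 → ˈkel.ko.pu:l.na.ro:.blo.tro.ko:f.

1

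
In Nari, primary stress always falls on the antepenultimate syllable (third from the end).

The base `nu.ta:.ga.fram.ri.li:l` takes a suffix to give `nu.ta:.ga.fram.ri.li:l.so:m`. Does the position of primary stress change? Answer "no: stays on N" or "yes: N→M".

yes: 4→5

Base `nu.ta:.ga.fram.ri.li:l` (6 syllables):
  The word has 6 syllables; the antepenultimate syllable (third from the end) is syllable 4 (fram).
  → primary stress on syllable 4.
Suffixed `nu.ta:.ga.fram.ri.li:l.so:m` (7 syllables):
  The word has 7 syllables; the antepenultimate syllable (third from the end) is syllable 5 (ri).
  → primary stress on syllable 5.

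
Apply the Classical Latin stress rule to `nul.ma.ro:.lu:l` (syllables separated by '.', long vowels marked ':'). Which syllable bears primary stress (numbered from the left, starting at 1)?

Classical Latin: stress the penult if heavy (long vowel or closed), else the antepenult.
Weights: 2 ma L, 3 ro: H, 4 lu:l H.
The penult (syllable 3, ro:) is heavy, so it takes stress.
Stress on syllable 3: nul.ma.ˈro:.lu:l.

3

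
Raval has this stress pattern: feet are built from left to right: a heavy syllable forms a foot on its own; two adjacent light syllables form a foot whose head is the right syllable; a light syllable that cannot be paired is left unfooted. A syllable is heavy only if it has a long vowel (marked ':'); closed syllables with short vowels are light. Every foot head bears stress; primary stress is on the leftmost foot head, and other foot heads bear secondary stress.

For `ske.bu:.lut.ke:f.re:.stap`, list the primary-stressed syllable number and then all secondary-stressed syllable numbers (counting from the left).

Weights: 1 ske L, 2 bu: H, 3 lut L, 4 ke:f H, 5 re: H, 6 stap L.
Parse left to right (heavy = foot alone; LL = one foot; stranded L unfooted): ske (ˈbu:) lut (ˈke:f) (ˈre:) stap.
Foot heads: 2, 4, 5.
Primary stress on the leftmost head = syllable 2.
Secondary stress on 4, 5: ske.ˈbu:.lut.ˌke:f.ˌre:.stap.

primary 2, secondary 4, 5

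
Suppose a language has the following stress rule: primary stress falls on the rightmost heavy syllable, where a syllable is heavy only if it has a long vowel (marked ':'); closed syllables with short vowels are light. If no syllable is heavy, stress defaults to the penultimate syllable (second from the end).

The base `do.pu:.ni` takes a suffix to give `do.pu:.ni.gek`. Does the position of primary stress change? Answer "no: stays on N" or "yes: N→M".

no: stays on 2

Base `do.pu:.ni` (3 syllables):
  Weights: 1 do L, 2 pu: H, 3 ni L.
  Heavy syllables in the domain: 2. The rightmost is syllable 2 (pu:).
  → primary stress on syllable 2.
Suffixed `do.pu:.ni.gek` (4 syllables):
  Weights: 1 do L, 2 pu: H, 3 ni L, 4 gek L.
  Heavy syllables in the domain: 2. The rightmost is syllable 2 (pu:).
  → primary stress on syllable 2.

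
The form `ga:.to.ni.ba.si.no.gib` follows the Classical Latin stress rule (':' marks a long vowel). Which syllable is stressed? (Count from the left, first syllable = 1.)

5

Classical Latin: stress the penult if heavy (long vowel or closed), else the antepenult.
Weights: 5 si L, 6 no L, 7 gib H.
The penult (syllable 6, no) is light, so stress falls on the antepenult (syllable 5, si).
Stress on syllable 5: ga:.to.ni.ba.ˈsi.no.gib.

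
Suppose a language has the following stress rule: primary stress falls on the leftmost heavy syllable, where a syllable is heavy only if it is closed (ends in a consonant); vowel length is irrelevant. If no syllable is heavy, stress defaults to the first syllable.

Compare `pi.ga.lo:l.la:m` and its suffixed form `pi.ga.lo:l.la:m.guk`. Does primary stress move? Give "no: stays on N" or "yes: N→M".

Base `pi.ga.lo:l.la:m` (4 syllables):
  Weights: 1 pi L, 2 ga L, 3 lo:l H, 4 la:m H.
  Heavy syllables in the domain: 3, 4. The leftmost is syllable 3 (lo:l).
  → primary stress on syllable 3.
Suffixed `pi.ga.lo:l.la:m.guk` (5 syllables):
  Weights: 1 pi L, 2 ga L, 3 lo:l H, 4 la:m H, 5 guk H.
  Heavy syllables in the domain: 3, 4, 5. The leftmost is syllable 3 (lo:l).
  → primary stress on syllable 3.

no: stays on 3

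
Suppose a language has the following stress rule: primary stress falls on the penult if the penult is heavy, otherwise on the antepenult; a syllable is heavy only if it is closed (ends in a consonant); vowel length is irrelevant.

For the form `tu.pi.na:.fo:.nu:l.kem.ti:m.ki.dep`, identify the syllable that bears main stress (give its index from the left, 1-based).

7

Weights: 7 ti:m H, 8 ki L, 9 dep H.
The penult (syllable 8, ki) is light, so stress falls on the antepenult (syllable 7, ti:m).
Primary stress: syllable 7 → tu.pi.na:.fo:.nu:l.kem.ˈti:m.ki.dep.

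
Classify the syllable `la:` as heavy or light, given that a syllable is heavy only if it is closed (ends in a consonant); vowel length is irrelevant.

`la:`: long vowel, open (no coda). Open (no coda) → light.

light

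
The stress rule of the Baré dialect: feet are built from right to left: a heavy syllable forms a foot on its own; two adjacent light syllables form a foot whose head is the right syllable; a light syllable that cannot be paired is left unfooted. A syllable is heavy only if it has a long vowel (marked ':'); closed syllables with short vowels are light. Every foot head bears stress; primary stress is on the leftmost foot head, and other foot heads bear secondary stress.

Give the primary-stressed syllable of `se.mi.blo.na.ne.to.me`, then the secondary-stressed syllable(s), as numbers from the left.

Weights: 1 se L, 2 mi L, 3 blo L, 4 na L, 5 ne L, 6 to L, 7 me L.
Parse right to left (heavy = foot alone; LL = one foot; stranded L unfooted): se (mi.ˈblo) (na.ˈne) (to.ˈme).
Foot heads: 3, 5, 7.
Primary stress on the leftmost head = syllable 3.
Secondary stress on 5, 7: se.mi.ˈblo.na.ˌne.to.ˌme.

primary 3, secondary 5, 7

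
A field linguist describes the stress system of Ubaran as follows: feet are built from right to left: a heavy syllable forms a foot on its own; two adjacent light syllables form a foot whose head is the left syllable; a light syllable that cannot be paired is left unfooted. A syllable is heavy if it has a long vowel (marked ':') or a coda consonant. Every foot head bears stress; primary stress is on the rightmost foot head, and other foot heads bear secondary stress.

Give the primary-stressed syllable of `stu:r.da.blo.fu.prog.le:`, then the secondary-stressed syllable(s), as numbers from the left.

Weights: 1 stu:r H, 2 da L, 3 blo L, 4 fu L, 5 prog H, 6 le: H.
Parse right to left (heavy = foot alone; LL = one foot; stranded L unfooted): (ˈstu:r) da (ˈblo.fu) (ˈprog) (ˈle:).
Foot heads: 1, 3, 5, 6.
Primary stress on the rightmost head = syllable 6.
Secondary stress on 1, 3, 5: ˌstu:r.da.ˌblo.fu.ˌprog.ˈle:.

primary 6, secondary 1, 3, 5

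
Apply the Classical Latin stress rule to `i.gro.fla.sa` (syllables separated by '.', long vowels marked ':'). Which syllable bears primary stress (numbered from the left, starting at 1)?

2

Classical Latin: stress the penult if heavy (long vowel or closed), else the antepenult.
Weights: 2 gro L, 3 fla L, 4 sa L.
The penult (syllable 3, fla) is light, so stress falls on the antepenult (syllable 2, gro).
Stress on syllable 2: i.ˈgro.fla.sa.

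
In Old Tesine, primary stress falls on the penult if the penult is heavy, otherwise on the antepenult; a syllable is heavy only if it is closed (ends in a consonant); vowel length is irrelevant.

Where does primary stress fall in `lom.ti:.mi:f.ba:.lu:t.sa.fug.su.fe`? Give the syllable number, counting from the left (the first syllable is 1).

Weights: 7 fug H, 8 su L, 9 fe L.
The penult (syllable 8, su) is light, so stress falls on the antepenult (syllable 7, fug).
Primary stress: syllable 7 → lom.ti:.mi:f.ba:.lu:t.sa.ˈfug.su.fe.

7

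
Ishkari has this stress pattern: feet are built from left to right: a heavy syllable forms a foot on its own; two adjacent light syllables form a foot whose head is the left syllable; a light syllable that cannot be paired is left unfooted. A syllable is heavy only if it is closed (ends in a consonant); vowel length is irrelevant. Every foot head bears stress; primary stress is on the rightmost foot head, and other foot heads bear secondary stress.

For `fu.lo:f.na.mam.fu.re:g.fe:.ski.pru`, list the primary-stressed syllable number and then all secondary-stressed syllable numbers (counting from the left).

primary 7, secondary 2, 4, 6

Weights: 1 fu L, 2 lo:f H, 3 na L, 4 mam H, 5 fu L, 6 re:g H, 7 fe: L, 8 ski L, 9 pru L.
Parse left to right (heavy = foot alone; LL = one foot; stranded L unfooted): fu (ˈlo:f) na (ˈmam) fu (ˈre:g) (ˈfe:.ski) pru.
Foot heads: 2, 4, 6, 7.
Primary stress on the rightmost head = syllable 7.
Secondary stress on 2, 4, 6: fu.ˌlo:f.na.ˌmam.fu.ˌre:g.ˈfe:.ski.pru.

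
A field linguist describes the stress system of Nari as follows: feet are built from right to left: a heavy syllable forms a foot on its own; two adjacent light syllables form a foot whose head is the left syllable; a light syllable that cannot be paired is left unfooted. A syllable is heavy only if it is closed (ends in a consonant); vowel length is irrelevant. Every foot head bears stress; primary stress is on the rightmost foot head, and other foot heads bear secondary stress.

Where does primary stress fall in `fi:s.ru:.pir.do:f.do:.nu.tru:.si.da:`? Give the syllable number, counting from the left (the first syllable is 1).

Weights: 1 fi:s H, 2 ru: L, 3 pir H, 4 do:f H, 5 do: L, 6 nu L, 7 tru: L, 8 si L, 9 da: L.
Parse right to left (heavy = foot alone; LL = one foot; stranded L unfooted): (ˈfi:s) ru: (ˈpir) (ˈdo:f) do: (ˈnu.tru:) (ˈsi.da:).
Foot heads: 1, 3, 4, 6, 8.
Primary stress on the rightmost head = syllable 8.
Primary stress: syllable 8 → fi:s.ru:.pir.do:f.do:.nu.tru:.ˈsi.da:.

8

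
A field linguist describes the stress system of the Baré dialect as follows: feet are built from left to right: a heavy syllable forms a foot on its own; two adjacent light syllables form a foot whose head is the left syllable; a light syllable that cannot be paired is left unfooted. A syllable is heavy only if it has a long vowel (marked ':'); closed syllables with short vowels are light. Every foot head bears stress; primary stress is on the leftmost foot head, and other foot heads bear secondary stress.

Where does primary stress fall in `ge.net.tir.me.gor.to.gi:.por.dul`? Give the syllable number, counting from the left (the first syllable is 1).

Weights: 1 ge L, 2 net L, 3 tir L, 4 me L, 5 gor L, 6 to L, 7 gi: H, 8 por L, 9 dul L.
Parse left to right (heavy = foot alone; LL = one foot; stranded L unfooted): (ˈge.net) (ˈtir.me) (ˈgor.to) (ˈgi:) (ˈpor.dul).
Foot heads: 1, 3, 5, 7, 8.
Primary stress on the leftmost head = syllable 1.
Primary stress: syllable 1 → ˈge.net.tir.me.gor.to.gi:.por.dul.

1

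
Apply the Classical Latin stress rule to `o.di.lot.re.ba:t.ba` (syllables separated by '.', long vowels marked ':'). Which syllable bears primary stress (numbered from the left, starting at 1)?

Classical Latin: stress the penult if heavy (long vowel or closed), else the antepenult.
Weights: 4 re L, 5 ba:t H, 6 ba L.
The penult (syllable 5, ba:t) is heavy, so it takes stress.
Stress on syllable 5: o.di.lot.re.ˈba:t.ba.

5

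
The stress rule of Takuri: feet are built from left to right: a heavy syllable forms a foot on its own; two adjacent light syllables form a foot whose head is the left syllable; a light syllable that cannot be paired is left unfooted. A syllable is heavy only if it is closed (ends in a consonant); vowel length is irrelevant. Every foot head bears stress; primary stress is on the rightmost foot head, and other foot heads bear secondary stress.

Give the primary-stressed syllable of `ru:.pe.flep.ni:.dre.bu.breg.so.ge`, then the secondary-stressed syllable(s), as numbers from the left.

Weights: 1 ru: L, 2 pe L, 3 flep H, 4 ni: L, 5 dre L, 6 bu L, 7 breg H, 8 so L, 9 ge L.
Parse left to right (heavy = foot alone; LL = one foot; stranded L unfooted): (ˈru:.pe) (ˈflep) (ˈni:.dre) bu (ˈbreg) (ˈso.ge).
Foot heads: 1, 3, 4, 7, 8.
Primary stress on the rightmost head = syllable 8.
Secondary stress on 1, 3, 4, 7: ˌru:.pe.ˌflep.ˌni:.dre.bu.ˌbreg.ˈso.ge.

primary 8, secondary 1, 3, 4, 7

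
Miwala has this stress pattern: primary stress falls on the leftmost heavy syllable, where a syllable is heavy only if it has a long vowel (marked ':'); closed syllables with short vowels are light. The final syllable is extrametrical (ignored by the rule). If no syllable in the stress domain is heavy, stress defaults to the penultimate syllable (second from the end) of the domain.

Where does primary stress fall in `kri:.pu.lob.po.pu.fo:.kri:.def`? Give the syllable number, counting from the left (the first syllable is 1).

The final syllable (8, def) is extrametrical; the stress domain is syllables 1–7.
Weights: 1 kri: H, 2 pu L, 3 lob L, 4 po L, 5 pu L, 6 fo: H, 7 kri: H.
Heavy syllables in the domain: 1, 6, 7. The leftmost is syllable 1 (kri:).
Primary stress: syllable 1 → ˈkri:.pu.lob.po.pu.fo:.kri:.def.

1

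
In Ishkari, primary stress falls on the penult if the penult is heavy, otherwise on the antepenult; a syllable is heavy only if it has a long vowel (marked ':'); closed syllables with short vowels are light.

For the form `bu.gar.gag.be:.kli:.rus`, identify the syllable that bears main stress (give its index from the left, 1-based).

5

Weights: 4 be: H, 5 kli: H, 6 rus L.
The penult (syllable 5, kli:) is heavy, so it takes stress.
Primary stress: syllable 5 → bu.gar.gag.be:.ˈkli:.rus.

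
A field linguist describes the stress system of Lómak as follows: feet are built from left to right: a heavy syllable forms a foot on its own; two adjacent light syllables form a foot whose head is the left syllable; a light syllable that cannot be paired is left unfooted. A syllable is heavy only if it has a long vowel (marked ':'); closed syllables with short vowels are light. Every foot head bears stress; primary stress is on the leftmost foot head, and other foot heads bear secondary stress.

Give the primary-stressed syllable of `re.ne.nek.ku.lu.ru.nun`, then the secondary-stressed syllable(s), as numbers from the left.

Weights: 1 re L, 2 ne L, 3 nek L, 4 ku L, 5 lu L, 6 ru L, 7 nun L.
Parse left to right (heavy = foot alone; LL = one foot; stranded L unfooted): (ˈre.ne) (ˈnek.ku) (ˈlu.ru) nun.
Foot heads: 1, 3, 5.
Primary stress on the leftmost head = syllable 1.
Secondary stress on 3, 5: ˈre.ne.ˌnek.ku.ˌlu.ru.nun.

primary 1, secondary 3, 5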